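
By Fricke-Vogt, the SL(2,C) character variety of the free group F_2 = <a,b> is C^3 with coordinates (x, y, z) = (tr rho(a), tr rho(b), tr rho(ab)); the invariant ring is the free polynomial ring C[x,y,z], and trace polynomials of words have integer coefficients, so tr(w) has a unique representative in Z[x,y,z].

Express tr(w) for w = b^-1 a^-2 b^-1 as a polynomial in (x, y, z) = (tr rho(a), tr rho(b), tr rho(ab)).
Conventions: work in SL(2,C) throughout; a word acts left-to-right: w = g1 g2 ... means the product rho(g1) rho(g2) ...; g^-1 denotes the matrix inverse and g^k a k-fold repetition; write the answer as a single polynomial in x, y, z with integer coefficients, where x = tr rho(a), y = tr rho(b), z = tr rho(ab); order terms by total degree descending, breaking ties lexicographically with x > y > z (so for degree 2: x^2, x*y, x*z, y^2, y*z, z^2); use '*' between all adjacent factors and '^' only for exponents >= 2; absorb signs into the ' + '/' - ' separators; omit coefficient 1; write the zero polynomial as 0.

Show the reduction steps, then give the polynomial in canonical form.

x*y*z - x^2 - y^2 + 2

and trace(b^-1) = trace(b) = y
next, trace(b^-1 a) = trace(a) * trace(b) - trace(a b)  (eliminate b^-1) = x*y - z
trace(a^-1 b^-1) = trace(b^-1) * trace(a) - trace(b^-1 a)  (eliminate a^-1) = z
trace(a^-1 b^-2) = trace(a^-1 b^-1) * trace(b) - trace(a^-1)  (eliminate b^-1) = y*z - x
next, trace(b^-2) = trace(b^-1) * trace(b) - trace(1)  (eliminate b^-1) = y^2 - 2
and trace(b^-1 a^-2 b^-1) = trace(a^-1 b^-2) * trace(a) - trace(a^-1 b^-2 a)  (eliminate a^-1) = x*y*z - x^2 - y^2 + 2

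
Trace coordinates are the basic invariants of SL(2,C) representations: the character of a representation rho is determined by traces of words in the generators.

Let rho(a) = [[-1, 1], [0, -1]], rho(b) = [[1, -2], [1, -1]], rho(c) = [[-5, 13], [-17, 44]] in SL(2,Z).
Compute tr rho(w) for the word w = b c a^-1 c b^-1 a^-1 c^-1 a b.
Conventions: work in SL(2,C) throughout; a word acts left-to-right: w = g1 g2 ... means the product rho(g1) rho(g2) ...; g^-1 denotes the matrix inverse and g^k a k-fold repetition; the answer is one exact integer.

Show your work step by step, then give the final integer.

32398

rho(b) = [[1, -2], [1, -1]]
... * rho(c) = [[-5, 13], [-17, 44]]  ->  [[29, -75], [12, -31]]
... * rho(a^-1) = [[-1, -1], [0, -1]]  ->  [[-29, 46], [-12, 19]]
... * rho(c) = [[-5, 13], [-17, 44]]  ->  [[-637, 1647], [-263, 680]]
... * rho(b^-1) = [[-1, 2], [-1, 1]]  ->  [[-1010, 373], [-417, 154]]
... * rho(a^-1) = [[-1, -1], [0, -1]]  ->  [[1010, 637], [417, 263]]
... * rho(c^-1) = [[44, -13], [17, -5]]  ->  [[55269, -16315], [22819, -6736]]
... * rho(a) = [[-1, 1], [0, -1]]  ->  [[-55269, 71584], [-22819, 29555]]
... * rho(b) = [[1, -2], [1, -1]]  ->  [[16315, 38954], [6736, 16083]]
tr = 16315 + 16083 = 32398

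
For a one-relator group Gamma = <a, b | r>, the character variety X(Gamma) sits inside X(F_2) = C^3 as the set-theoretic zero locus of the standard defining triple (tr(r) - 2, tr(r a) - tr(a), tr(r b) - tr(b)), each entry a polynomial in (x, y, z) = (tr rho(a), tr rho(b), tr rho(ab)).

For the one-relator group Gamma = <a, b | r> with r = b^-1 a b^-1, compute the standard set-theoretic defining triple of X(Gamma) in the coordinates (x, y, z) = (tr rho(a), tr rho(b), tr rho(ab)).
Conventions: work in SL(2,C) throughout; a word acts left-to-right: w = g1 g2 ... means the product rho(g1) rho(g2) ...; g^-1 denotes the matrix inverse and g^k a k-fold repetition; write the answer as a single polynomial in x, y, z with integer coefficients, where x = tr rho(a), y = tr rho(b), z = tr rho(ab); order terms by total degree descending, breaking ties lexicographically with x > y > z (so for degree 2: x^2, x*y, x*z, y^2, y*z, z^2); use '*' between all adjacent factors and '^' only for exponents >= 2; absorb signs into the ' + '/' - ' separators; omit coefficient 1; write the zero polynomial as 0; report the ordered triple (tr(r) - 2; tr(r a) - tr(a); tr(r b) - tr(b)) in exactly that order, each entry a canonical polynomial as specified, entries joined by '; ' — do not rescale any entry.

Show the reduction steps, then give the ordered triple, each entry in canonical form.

tr(a b^-1) = tr(a) tr(b) - tr(a b)   [inverse elimination on b] = x*y - z
tr(b^-1 a b^-1) = tr(a b^-1) tr(b) - tr(a)   [inverse elimination on b] = x*y^2 - y*z - x
tr(a^2) = tr(a) tr(a) - tr(1) = x^2 - 2
tr(a^2 b) = tr(a) tr(b a) - tr(b) = x*z - y
tr(a b^-1 a) = tr(a^2) tr(b) - tr(a^2 b) = x^2*y - x*z - y
tr(a b a b) = tr(a b) tr(a b) - tr(1)   [split at repeated a] = z^2 - 2
tr(a b^-1 a b) = tr(a b a) tr(b) - tr(a b a b) = x*y*z - y^2 - z^2 + 2
tr(b^-1 a b^-1 a) = tr(a b^-1 a) tr(b) - tr(a b^-1 a b) = x^2*y^2 - 2*x*y*z + z^2 - 2
assemble the triple (tr(r) - 2; tr(r a) - x; tr(r b) - y)

x*y^2 - y*z - x - 2; x^2*y^2 - 2*x*y*z + z^2 - x - 2; x*y - y - z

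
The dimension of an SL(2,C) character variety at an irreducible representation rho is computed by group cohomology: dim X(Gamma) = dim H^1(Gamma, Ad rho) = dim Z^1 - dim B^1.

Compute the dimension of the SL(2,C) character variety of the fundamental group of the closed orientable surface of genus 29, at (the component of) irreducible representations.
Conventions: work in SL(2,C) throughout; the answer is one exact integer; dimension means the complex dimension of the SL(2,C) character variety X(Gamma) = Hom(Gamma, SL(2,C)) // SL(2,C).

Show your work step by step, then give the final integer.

Gamma = pi_1(Sigma_29) = < a_1, b_1, ..., a_29, b_29 | prod [a_i, b_i] > has 2g = 58 generators and 1 relator.
Unconstrained cocycle data is one sl_2 vector per generator (174 dimensions), cut by the relator condition d_2(z) = 0.
At an irreducible rho, H^2 = coker(d_2) vanishes (Poincare duality: H^2 is dual to H^0 = invariants = 0), so d_2 is surjective onto sl_2 and dim Z^1 = 174 - 3 = 171.
As always at irreducible rho, dim B^1 = 3.
Hence dim X = 171 - 3 = 168.

168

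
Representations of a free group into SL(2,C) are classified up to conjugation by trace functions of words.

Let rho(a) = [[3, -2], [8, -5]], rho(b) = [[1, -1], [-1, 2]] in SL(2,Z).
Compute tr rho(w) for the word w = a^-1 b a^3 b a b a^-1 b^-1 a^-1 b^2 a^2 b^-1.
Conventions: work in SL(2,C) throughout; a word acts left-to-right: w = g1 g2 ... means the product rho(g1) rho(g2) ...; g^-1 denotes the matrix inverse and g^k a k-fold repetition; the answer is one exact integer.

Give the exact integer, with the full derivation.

26268342

rho(a^-1) = [[-5, 2], [-8, 3]]
... * rho(b) = [[1, -1], [-1, 2]]  ->  [[-7, 9], [-11, 14]]
... * rho(a) = [[3, -2], [8, -5]]  ->  [[51, -31], [79, -48]]
... * rho(a) = [[3, -2], [8, -5]]  ->  [[-95, 53], [-147, 82]]
... * rho(a) = [[3, -2], [8, -5]]  ->  [[139, -75], [215, -116]]
... * rho(b) = [[1, -1], [-1, 2]]  ->  [[214, -289], [331, -447]]
... * rho(a) = [[3, -2], [8, -5]]  ->  [[-1670, 1017], [-2583, 1573]]
... * rho(b) = [[1, -1], [-1, 2]]  ->  [[-2687, 3704], [-4156, 5729]]
... * rho(a^-1) = [[-5, 2], [-8, 3]]  ->  [[-16197, 5738], [-25052, 8875]]
... * rho(b^-1) = [[2, 1], [1, 1]]  ->  [[-26656, -10459], [-41229, -16177]]
... * rho(a^-1) = [[-5, 2], [-8, 3]]  ->  [[216952, -84689], [335561, -130989]]
... * rho(b) = [[1, -1], [-1, 2]]  ->  [[301641, -386330], [466550, -597539]]
... * rho(b) = [[1, -1], [-1, 2]]  ->  [[687971, -1074301], [1064089, -1661628]]
... * rho(a) = [[3, -2], [8, -5]]  ->  [[-6530495, 3995563], [-10100757, 6179962]]
... * rho(a) = [[3, -2], [8, -5]]  ->  [[12373019, -6916825], [19137425, -10698296]]
... * rho(b^-1) = [[2, 1], [1, 1]]  ->  [[17829213, 5456194], [27576554, 8439129]]
tr = 17829213 + 8439129 = 26268342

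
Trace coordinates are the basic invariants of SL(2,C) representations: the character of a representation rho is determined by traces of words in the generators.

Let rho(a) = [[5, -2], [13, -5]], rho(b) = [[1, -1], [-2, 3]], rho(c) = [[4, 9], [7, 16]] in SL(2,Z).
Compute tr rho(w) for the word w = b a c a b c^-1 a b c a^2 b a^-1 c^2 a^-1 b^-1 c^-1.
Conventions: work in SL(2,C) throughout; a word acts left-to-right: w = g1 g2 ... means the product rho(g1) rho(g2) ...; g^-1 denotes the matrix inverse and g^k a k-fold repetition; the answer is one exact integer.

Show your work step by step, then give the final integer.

1409862825179

rho(b) = [[1, -1], [-2, 3]]
... * rho(a) = [[5, -2], [13, -5]]  ->  [[-8, 3], [29, -11]]
... * rho(c) = [[4, 9], [7, 16]]  ->  [[-11, -24], [39, 85]]
... * rho(a) = [[5, -2], [13, -5]]  ->  [[-367, 142], [1300, -503]]
... * rho(b) = [[1, -1], [-2, 3]]  ->  [[-651, 793], [2306, -2809]]
... * rho(c^-1) = [[16, -9], [-7, 4]]  ->  [[-15967, 9031], [56559, -31990]]
... * rho(a) = [[5, -2], [13, -5]]  ->  [[37568, -13221], [-133075, 46832]]
... * rho(b) = [[1, -1], [-2, 3]]  ->  [[64010, -77231], [-226739, 273571]]
... * rho(c) = [[4, 9], [7, 16]]  ->  [[-284577, -659606], [1008041, 2336485]]
... * rho(a) = [[5, -2], [13, -5]]  ->  [[-9997763, 3867184], [35414510, -13698507]]
... * rho(a) = [[5, -2], [13, -5]]  ->  [[284577, 659606], [-1008041, -2336485]]
... * rho(b) = [[1, -1], [-2, 3]]  ->  [[-1034635, 1694241], [3664929, -6001414]]
... * rho(a^-1) = [[-5, 2], [-13, 5]]  ->  [[-16851958, 6401935], [59693737, -22677212]]
... * rho(c) = [[4, 9], [7, 16]]  ->  [[-22594287, -49236662], [80034464, 174408241]]
... * rho(c) = [[4, 9], [7, 16]]  ->  [[-435033782, -991135175], [1540995543, 3510842032]]
... * rho(a^-1) = [[-5, 2], [-13, 5]]  ->  [[15059926185, -5825743439], [-53345924131, 20636201246]]
... * rho(b^-1) = [[3, 1], [2, 1]]  ->  [[33528291677, 9234182746], [-118765369901, -32709722885]]
... * rho(c^-1) = [[16, -9], [-7, 4]]  ->  [[471813387610, -264817894109], [-1671277858221, 938049437569]]
tr = 471813387610 + 938049437569 = 1409862825179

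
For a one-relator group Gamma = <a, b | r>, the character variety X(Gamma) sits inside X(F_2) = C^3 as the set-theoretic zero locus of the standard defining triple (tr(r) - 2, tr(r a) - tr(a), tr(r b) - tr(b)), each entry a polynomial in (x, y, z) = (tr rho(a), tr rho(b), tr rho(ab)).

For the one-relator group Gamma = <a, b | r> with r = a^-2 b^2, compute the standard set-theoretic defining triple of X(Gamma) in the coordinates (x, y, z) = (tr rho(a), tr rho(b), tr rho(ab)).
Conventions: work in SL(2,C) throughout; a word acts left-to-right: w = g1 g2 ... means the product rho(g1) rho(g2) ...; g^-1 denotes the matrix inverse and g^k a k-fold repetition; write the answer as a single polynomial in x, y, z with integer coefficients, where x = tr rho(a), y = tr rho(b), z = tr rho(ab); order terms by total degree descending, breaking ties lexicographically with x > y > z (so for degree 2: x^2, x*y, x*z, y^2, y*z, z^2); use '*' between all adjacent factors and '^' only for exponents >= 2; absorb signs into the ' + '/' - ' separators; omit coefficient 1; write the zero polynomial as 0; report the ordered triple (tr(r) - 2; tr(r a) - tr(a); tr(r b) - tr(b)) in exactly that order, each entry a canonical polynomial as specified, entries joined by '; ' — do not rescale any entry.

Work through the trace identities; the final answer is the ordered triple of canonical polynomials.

x^2*y^2 - x*y*z - x^2 - y^2; x*y^2 - y*z - 2*x; x^2*y^3 - x*y^2*z - 2*x^2*y - y^3 + x*z + 2*y

tr(b^2) = tr(b)*tr(b) - tr(1) = y^2 - 2
tr(b^2 a) = tr(b)*tr(a b) - tr(a) = y*z - x
tr(b^2 a^-1) = tr(b^2)*tr(a) - tr(b^2 a) = x*y^2 - y*z - x
tr(a^-2 b^2) = tr(b^2 a^-1)*tr(a) - tr(b^2) = x^2*y^2 - x*y*z - x^2 - y^2 + 2
tr(b^3) = tr(b)*tr(b^2) - tr(b) = y^3 - 3*y
tr(b^3 a) = tr(b)*tr(b a b) - tr(b a) = y^2*z - x*y - z
tr(b^3 a^-1) = tr(b^3)*tr(a) - tr(b^3 a) = x*y^3 - y^2*z - 2*x*y + z
tr(a^-2 b^3) = tr(b^3 a^-1)*tr(a) - tr(b^3) = x^2*y^3 - x*y^2*z - 2*x^2*y - y^3 + x*z + 3*y
assemble the triple (tr(r) - 2; tr(r a) - x; tr(r b) - y)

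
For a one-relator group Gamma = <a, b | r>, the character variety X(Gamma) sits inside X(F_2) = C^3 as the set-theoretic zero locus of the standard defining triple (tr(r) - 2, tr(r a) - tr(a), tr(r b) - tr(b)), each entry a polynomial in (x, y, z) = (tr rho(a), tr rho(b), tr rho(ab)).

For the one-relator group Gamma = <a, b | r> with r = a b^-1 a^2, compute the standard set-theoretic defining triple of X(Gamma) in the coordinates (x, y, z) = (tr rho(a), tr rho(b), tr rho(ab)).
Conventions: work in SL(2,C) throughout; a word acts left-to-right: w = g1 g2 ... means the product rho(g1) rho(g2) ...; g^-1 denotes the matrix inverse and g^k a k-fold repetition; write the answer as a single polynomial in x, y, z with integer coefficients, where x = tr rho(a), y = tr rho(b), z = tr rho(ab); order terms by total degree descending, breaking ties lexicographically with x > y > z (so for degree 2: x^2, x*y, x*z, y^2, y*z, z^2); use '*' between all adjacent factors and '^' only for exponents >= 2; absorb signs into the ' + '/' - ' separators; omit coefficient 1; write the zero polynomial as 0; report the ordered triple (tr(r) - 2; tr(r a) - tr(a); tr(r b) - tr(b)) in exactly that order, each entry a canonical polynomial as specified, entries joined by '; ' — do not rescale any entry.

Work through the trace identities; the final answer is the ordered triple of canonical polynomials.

x^3*y - x^2*z - 2*x*y + z - 2; x^4*y - x^3*z - 3*x^2*y + 2*x*z - x + y; x^2*y*z - x*y^2 - x*z^2 + x - y

tr(a^2) = tr(a)*tr(a) - tr(1) = x^2 - 2
tr(a^3) = tr(a)*tr(a^2) - tr(a) = x^3 - 3*x
tr(a b a) = tr(a)*tr(b a) - tr(b) = x*z - y
tr(a^3 b) = tr(a)*tr(a b a) - tr(a b) = x^2*z - x*y - z
tr(a b^-1 a^2) = tr(a^3)*tr(b) - tr(a^3 b) = x^3*y - x^2*z - 2*x*y + z
tr(a^4) = tr(a)*tr(a^3) - tr(a^2)  (reduce the a square) = x^4 - 4*x^2 + 2
tr(a^4 b) = tr(a)*tr(a^2 b a) - tr(a^2 b)  (reduce the a square) = x^3*z - x^2*y - 2*x*z + y
tr(a b^-1 a^3) = tr(a^4)*tr(b) - tr(a^4 b)  (eliminate b^-1) = x^4*y - x^3*z - 3*x^2*y + 2*x*z + y
tr(b a b a) = tr(b a)*tr(b a) - tr(1)   [split at repeated b] = z^2 - 2
tr(b a b) = tr(b)*tr(a b) - tr(a) = y*z - x
tr(a^2 b a b) = tr(a)*tr(b a b a) - tr(b a b) = x*z^2 - y*z - x
tr(a b^-1 a^2 b) = tr(a^2 b a)*tr(b) - tr(a^2 b a b) = x^2*y*z - x*y^2 - x*z^2 + x
assemble the triple (tr(r) - 2; tr(r a) - x; tr(r b) - y)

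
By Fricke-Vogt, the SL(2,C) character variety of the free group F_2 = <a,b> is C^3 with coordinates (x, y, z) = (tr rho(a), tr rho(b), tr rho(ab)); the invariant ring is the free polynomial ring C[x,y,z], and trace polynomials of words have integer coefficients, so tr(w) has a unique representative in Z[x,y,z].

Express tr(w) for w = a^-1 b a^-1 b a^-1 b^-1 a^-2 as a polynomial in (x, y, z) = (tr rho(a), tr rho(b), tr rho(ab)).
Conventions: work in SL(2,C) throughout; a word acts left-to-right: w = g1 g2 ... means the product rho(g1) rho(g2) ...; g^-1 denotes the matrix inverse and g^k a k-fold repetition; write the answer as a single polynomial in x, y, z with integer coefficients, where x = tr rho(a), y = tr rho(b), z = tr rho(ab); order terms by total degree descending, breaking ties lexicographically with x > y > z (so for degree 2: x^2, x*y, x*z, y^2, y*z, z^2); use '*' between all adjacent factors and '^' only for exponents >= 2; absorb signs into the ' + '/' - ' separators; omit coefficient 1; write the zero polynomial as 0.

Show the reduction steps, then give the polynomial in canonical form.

x^4*y^2*z - x^3*y^3 - 2*x^3*y*z^2 + x^2*z^3 + x^3*y + x*y^3 + 2*x*y*z^2 - 2*x^2*z - y^2*z - z^3 - x*y + 3*z

reduce: tr(b a^-1) = tr(b) * tr(a) - tr(b a)  (eliminate a^-1) = x*y - z
tr(b^2 a) = tr(b) * tr(a b) - tr(a)  (reduce the b square) = y*z - x
so tr(b^2) = tr(b) * tr(b) - tr(1)  (reduce the b square) = y^2 - 2
tr(a b^2 a) = tr(a) * tr(b^2 a) - tr(b^2)  (reduce the a square) = x*y*z - x^2 - y^2 + 2
reduce: tr(a b a b) = tr(b a) * tr(b a) - tr(1)  (split on b) = z^2 - 2
reduce: tr(a b a) = tr(a) * tr(b a) - tr(b)  (reduce the a square) = x*z - y
tr(a b^2 a b) = tr(b) * tr(a b a b) - tr(a b a)  (reduce the b square) = y*z^2 - x*z - y
tr(b^-1 a b^2 a) = tr(a b^2 a) * tr(b) - tr(a b^2 a b)  (eliminate b^-1) = x*y^2*z - x^2*y - y^3 - y*z^2 + x*z + 3*y
tr(b^2 a^-1 b^-1 a) = tr(b^-1 a b^2) * tr(a) - tr(b^-1 a b^2 a)  (eliminate a^-1) = -x*y^2*z + x^2*y + y^3 + y*z^2 - 3*y
reduce: tr(b^2 a^-1 b^-1 a^-1) = tr(b^2 a^-1 b^-1) * tr(a) - tr(b^2 a^-1 b^-1 a)  (eliminate a^-1) = x*y^2*z - y^3 - y*z^2 - x*z + 3*y
reduce: tr(a^-1 b^2 a^-1 b^-1 a^-1) = tr(b^2 a^-1 b^-1 a^-1) * tr(a) - tr(b^2 a^-1 b^-1)  (eliminate a^-1) = x^2*y^2*z - x*y^3 - x*y*z^2 - x^2*z + 2*x*y + z
so tr(b a^-1 b^-1 a^-3 b) = tr(a^-1 b^2 a^-1 b^-1 a^-1) * tr(a) - tr(a^-1 b^2 a^-1 b^-1)  (eliminate a^-1) = x^3*y^2*z - x^2*y^3 - x^2*y*z^2 - x^3*z - x*y^2*z + 2*x^2*y + y^3 + y*z^2 + 2*x*z - 3*y
tr(a^-2 b) = tr(a^-1 b) * tr(a) - tr(a^-1 b a)  (eliminate a^-1) = x^2*y - x*z - y
tr(a^-1 b a b) = tr(b a b) * tr(a) - tr(b a b a)  (eliminate a^-1) = x*y*z - x^2 - z^2 + 2
reduce: tr(b a b a b a) = tr(b a b a) * tr(b a) - tr(a b)  (split on b) = z^3 - 3*z
so tr(a^-1 b a b a b) = tr(b a b a b) * tr(a) - tr(b a b a b a)  (eliminate a^-1) = x*y*z^2 - x^2*z - z^3 - x*y + 3*z
so tr(a^-2 b a b a b) = tr(a^-1 b a b a b) * tr(a) - tr(a^-1 b a b a b a)  (eliminate a^-1) = x^2*y*z^2 - x^3*z - x*z^3 - x^2*y - y*z^2 + 4*x*z + y
tr(a^-2 b a b a b^-1) = tr(a^-2 b a b a) * tr(b) - tr(a^-2 b a b a b)  (eliminate b^-1) = -x^2*y*z^2 + x^3*z + x*y^2*z + x*z^3 - 4*x*z + y
tr(a b a b a) = tr(a) * tr(b a b a) - tr(b a b)  (reduce the a square) = x*z^2 - y*z - x
reduce: tr(b a b a b^-1 a) = tr(a b a b a) * tr(b) - tr(a b a b a b)  (eliminate b^-1) = x*y*z^2 - y^2*z - z^3 - x*y + 3*z
so tr(a^-1 b a b a b^-1) = tr(b a b a b^-1) * tr(a) - tr(b a b a b^-1 a)  (eliminate a^-1) = -x*y*z^2 + x^2*z + y^2*z + z^3 - 3*z
tr(b^-1 a^-3 b a b a) = tr(a^-2 b a b a b^-1) * tr(a) - tr(a^-2 b a b a b^-1 a)  (eliminate a^-1) = -x^3*y*z^2 + x^4*z + x^2*y^2*z + x^2*z^3 + x*y*z^2 - 5*x^2*z - y^2*z - z^3 + x*y + 3*z
so tr(b a^-1 b^-1 a^-3 b a) = tr(b^-1 a^-3 b a b) * tr(a) - tr(b^-1 a^-3 b a b a)  (eliminate a^-1) = x^3*y*z^2 - x^4*z - x^2*y^2*z - x^2*z^3 + x^3*y - x*y*z^2 + 4*x^2*z + y^2*z + z^3 - 2*x*y - 3*z
tr(a^-1 b a^-1 b a^-1 b^-1 a^-2) = tr(b a^-1 b^-1 a^-3 b) * tr(a) - tr(b a^-1 b^-1 a^-3 b a)  (eliminate a^-1) = x^4*y^2*z - x^3*y^3 - 2*x^3*y*z^2 + x^2*z^3 + x^3*y + x*y^3 + 2*x*y*z^2 - 2*x^2*z - y^2*z - z^3 - x*y + 3*z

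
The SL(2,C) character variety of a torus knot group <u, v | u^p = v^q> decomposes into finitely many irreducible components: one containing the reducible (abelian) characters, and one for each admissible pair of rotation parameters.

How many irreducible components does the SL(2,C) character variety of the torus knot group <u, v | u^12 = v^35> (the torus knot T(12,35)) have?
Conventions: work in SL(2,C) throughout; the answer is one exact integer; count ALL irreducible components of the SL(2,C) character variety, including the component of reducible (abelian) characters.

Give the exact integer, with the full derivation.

188

In the torus knot group T(12,35), u^12 = v^35 is central, so an irreducible representation sends it to +I or -I (Schur).
So on each irreducible component the traces are pinned: tr(u) = 2*cos(pi*alpha/12) with 1 <= alpha <= 11, tr(v) = 2*cos(pi*beta/35) with 1 <= beta <= 34.
The two central values (-1)^alpha I and (-1)^beta I must be the same matrix, so alpha and beta share a parity.
Enumerate parity-matched pairs: 6*17 odd-odd plus 5*17 even-even gives 187.
Total: 187 irreducible-character components + 1 reducible (abelian) component = 188.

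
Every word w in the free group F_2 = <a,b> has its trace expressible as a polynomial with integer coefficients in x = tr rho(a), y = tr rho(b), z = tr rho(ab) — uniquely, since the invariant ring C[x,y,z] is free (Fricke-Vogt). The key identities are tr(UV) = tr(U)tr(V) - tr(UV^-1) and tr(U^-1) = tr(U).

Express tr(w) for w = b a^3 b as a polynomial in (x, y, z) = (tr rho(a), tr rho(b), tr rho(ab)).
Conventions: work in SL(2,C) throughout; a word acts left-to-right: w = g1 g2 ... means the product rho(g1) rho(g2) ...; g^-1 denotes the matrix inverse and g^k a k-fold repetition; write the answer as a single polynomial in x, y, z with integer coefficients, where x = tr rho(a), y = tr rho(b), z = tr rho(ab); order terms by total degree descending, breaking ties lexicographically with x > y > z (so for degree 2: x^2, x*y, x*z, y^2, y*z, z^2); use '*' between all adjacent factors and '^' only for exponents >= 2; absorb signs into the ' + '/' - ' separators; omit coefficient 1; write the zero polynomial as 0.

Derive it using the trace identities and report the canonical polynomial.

x^2*y*z - x^3 - x*y^2 - y*z + 3*x

apply: tr(a^2 b) = tr(a) tr(b a) - tr(b) = x*z - y
tr(a^2) = tr(a) tr(a) - tr(1) = x^2 - 2
use: tr(b^2 a^2) = tr(b) tr(a^2 b) - tr(a^2) = x*y*z - x^2 - y^2 + 2
apply: tr(b^2 a) = tr(b) tr(a b) - tr(a) = y*z - x
use: tr(b a^3 b) = tr(a) tr(b^2 a^2) - tr(b^2 a) = x^2*y*z - x^3 - x*y^2 - y*z + 3*x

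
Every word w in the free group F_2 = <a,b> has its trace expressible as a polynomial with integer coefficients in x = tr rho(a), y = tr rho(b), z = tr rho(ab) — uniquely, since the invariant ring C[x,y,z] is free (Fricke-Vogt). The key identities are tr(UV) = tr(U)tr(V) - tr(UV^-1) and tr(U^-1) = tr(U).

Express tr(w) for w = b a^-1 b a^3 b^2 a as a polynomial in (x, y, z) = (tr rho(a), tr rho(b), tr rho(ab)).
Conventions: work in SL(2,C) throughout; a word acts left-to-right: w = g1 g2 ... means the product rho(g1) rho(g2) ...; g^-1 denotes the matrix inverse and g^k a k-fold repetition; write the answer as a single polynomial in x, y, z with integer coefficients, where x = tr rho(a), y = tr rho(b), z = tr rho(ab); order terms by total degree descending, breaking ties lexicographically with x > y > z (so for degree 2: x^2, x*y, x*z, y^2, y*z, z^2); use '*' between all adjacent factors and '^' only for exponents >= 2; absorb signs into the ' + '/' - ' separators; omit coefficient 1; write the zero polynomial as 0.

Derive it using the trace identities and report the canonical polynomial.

x^3*y^2*z^2 - 2*x^4*y*z - x^2*y^3*z - x^2*y*z^3 + x^5 + x^3*y^2 + x^3*z^2 + 5*x^2*y*z + y*z^3 - 5*x^3 - x*y^2 - 2*x*z^2 - 2*y*z + 5*x

so trace(b a b a) = trace(b a) * trace(b a) - trace(1) = z^2 - 2
reduce: trace(b a b) = trace(b) * trace(a b) - trace(a) = y*z - x
trace(b a b a^2) = trace(a) * trace(b a b a) - trace(b a b) = x*z^2 - y*z - x
trace(a b a^3 b) = trace(a) * trace(b a b a^2) - trace(b a b a) = x^2*z^2 - x*y*z - x^2 - z^2 + 2
trace(a b a) = trace(a) * trace(b a) - trace(b) = x*z - y
so trace(b a^3) = trace(a) * trace(a b a) - trace(a b) = x^2*z - x*y - z
trace(a b a^3) = trace(a) * trace(b a^3) - trace(b a^2) = x^3*z - x^2*y - 2*x*z + y
reduce: trace(a^3 b^2 a b) = trace(b) * trace(a b a^3 b) - trace(a b a^3) = x^2*y*z^2 - x^3*z - x*y^2*z - y*z^2 + 2*x*z + y
reduce: trace(a^2) = trace(a) * trace(a) - trace(1) = x^2 - 2
reduce: trace(a^3) = trace(a) * trace(a^2) - trace(a) = x^3 - 3*x
trace(a^4) = trace(a) * trace(a^3) - trace(a^2) = x^4 - 4*x^2 + 2
so trace(a^3 b^2 a) = trace(b) * trace(a^4 b) - trace(a^4) = x^3*y*z - x^4 - x^2*y^2 - 2*x*y*z + 4*x^2 + y^2 - 2
reduce: trace(b a^3 b^2 a b) = trace(b) * trace(a^3 b^2 a b) - trace(a^3 b^2 a) = x^2*y^2*z^2 - 2*x^3*y*z - x*y^3*z + x^4 + x^2*y^2 - y^2*z^2 + 4*x*y*z - 4*x^2 + 2
trace(a b a b a b) = trace(a b) * trace(a b a b) - trace(a^-1 b^-1) = z^3 - 3*z
trace(b^2 a b a b a) = trace(b) * trace(a b a b a b) - trace(a b a b a) = y*z^3 - x*z^2 - 2*y*z + x
trace(a b a b^2) = trace(b) * trace(a b a b) - trace(a b a) = y*z^2 - x*z - y
trace(b^2 a b a b) = trace(b) * trace(a b a b^2) - trace(a b a b) = y^2*z^2 - x*y*z - y^2 - z^2 + 2
trace(a b^2 a b a b a) = trace(a) * trace(b^2 a b a b a) - trace(b^2 a b a b) = x*y*z^3 - x^2*z^2 - y^2*z^2 - x*y*z + x^2 + y^2 + z^2 - 2
trace(b a^3 b^2 a b a) = trace(a) * trace(a b^2 a b a b a) - trace(a b^2 a b a b) = x^2*y*z^3 - x^3*z^2 - x*y^2*z^2 - x^2*y*z - y*z^3 + x^3 + x*y^2 + 2*x*z^2 + 2*y*z - 3*x
so trace(b a^-1 b a^3 b^2 a) = trace(b a^3 b^2 a b) * trace(a) - trace(b a^3 b^2 a b a) = x^3*y^2*z^2 - 2*x^4*y*z - x^2*y^3*z - x^2*y*z^3 + x^5 + x^3*y^2 + x^3*z^2 + 5*x^2*y*z + y*z^3 - 5*x^3 - x*y^2 - 2*x*z^2 - 2*y*z + 5*x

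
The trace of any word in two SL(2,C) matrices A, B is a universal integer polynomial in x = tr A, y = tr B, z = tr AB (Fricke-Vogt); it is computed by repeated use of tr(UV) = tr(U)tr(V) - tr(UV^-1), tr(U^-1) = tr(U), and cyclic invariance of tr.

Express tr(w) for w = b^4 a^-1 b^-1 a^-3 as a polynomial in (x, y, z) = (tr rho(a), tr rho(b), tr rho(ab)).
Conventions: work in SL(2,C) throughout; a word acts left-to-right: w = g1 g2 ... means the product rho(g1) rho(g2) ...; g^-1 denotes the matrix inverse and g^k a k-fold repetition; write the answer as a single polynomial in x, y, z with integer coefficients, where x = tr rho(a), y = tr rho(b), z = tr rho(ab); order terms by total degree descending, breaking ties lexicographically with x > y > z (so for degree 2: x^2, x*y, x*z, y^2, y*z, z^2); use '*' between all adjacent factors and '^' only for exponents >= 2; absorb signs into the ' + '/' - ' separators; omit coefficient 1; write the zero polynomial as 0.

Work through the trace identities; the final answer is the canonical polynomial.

trace(b^2) = trace(b) * trace(b) - trace(1)   [square of b] = y^2 - 2
trace(b^3) = trace(b) * trace(b^2) - trace(b)   [square of b] = y^3 - 3*y
trace(b^4) = trace(b) * trace(b^3) - trace(b^2)   [square of b] = y^4 - 4*y^2 + 2
trace(a b^2) = trace(b) * trace(a b) - trace(a)   [square of b] = y*z - x
trace(a b^3) = trace(b) * trace(a b^2) - trace(a b)   [square of b] = y^2*z - x*y - z
trace(b^4 a) = trace(b) * trace(a b^3) - trace(a b^2)   [square of b] = y^3*z - x*y^2 - 2*y*z + x
trace(a^-1 b^4) = trace(b^4) * trace(a) - trace(b^4 a)   [inverse elimination on a] = x*y^4 - y^3*z - 3*x*y^2 + 2*y*z + x
trace(a^-1 b^4 a^-1) = trace(a^-1 b^4) * trace(a) - trace(a^-1 b^4 a)   [inverse elimination on a] = x^2*y^4 - x*y^3*z - 3*x^2*y^2 - y^4 + 2*x*y*z + x^2 + 4*y^2 - 2
trace(b^4 a^-3) = trace(a^-1 b^4 a^-1) * trace(a) - trace(a^-1 b^4)   [inverse elimination on a] = x^3*y^4 - x^2*y^3*z - 3*x^3*y^2 - 2*x*y^4 + 2*x^2*y*z + y^3*z + x^3 + 7*x*y^2 - 2*y*z - 3*x
trace(a^-3 b^4 a^-1) = trace(b^4 a^-3) * trace(a) - trace(b^4 a^-2)   [inverse elimination on a] = x^4*y^4 - x^3*y^3*z - 3*x^4*y^2 - 3*x^2*y^4 + 2*x^3*y*z + 2*x*y^3*z + x^4 + 10*x^2*y^2 + y^4 - 4*x*y*z - 4*x^2 - 4*y^2 + 2
trace(b^5) = trace(b) * trace(b^4) - trace(b^3)   [square of b] = y^5 - 5*y^3 + 5*y
trace(b^5 a) = trace(b) * trace(b^3 a b) - trace(b^3 a)   [square of b] = y^4*z - x*y^3 - 3*y^2*z + 2*x*y + z
trace(b a^-1 b^4) = trace(b^5) * trace(a) - trace(b^5 a)   [inverse elimination on a] = x*y^5 - y^4*z - 4*x*y^3 + 3*y^2*z + 3*x*y - z
trace(a b a b) = trace(b a) * trace(b a) - trace(1)   [split at a repeated b] = z^2 - 2
trace(a b a) = trace(a) * trace(b a) - trace(b)   [square of a] = x*z - y
trace(b a b a b) = trace(b) * trace(a b a b) - trace(a b a)   [square of b] = y*z^2 - x*z - y
trace(b a b a b^2) = trace(b) * trace(b a b a b) - trace(b a b a)   [square of b] = y^2*z^2 - x*y*z - y^2 - z^2 + 2
trace(b^4 a b a) = trace(b) * trace(b a b a b^2) - trace(b a b a b)   [square of b] = y^3*z^2 - x*y^2*z - y^3 - 2*y*z^2 + x*z + 3*y
trace(b a^-1 b^4 a) = trace(b^4 a b) * trace(a) - trace(b^4 a b a)   [inverse elimination on a] = x*y^4*z - x^2*y^3 - y^3*z^2 - 2*x*y^2*z + 2*x^2*y + y^3 + 2*y*z^2 - 3*y
trace(a^-1 b^4 a^-1 b) = trace(b a^-1 b^4) * trace(a) - trace(b a^-1 b^4 a)   [inverse elimination on a] = x^2*y^5 - 2*x*y^4*z - 3*x^2*y^3 + y^3*z^2 + 5*x*y^2*z + x^2*y - y^3 - 2*y*z^2 - x*z + 3*y
trace(b^4 a^-1 b a^-2) = trace(a^-1 b^4 a^-1 b) * trace(a) - trace(a^-1 b^4 a^-1 b a)   [inverse elimination on a] = x^3*y^5 - 2*x^2*y^4*z - 3*x^3*y^3 - x*y^5 + x*y^3*z^2 + 5*x^2*y^2*z + y^4*z + x^3*y + 3*x*y^3 - 2*x*y*z^2 - x^2*z - 3*y^2*z + z
trace(a^-3 b^4 a^-1 b) = trace(b^4 a^-1 b a^-2) * trace(a) - trace(b^4 a^-1 b a^-1)   [inverse elimination on a] = x^4*y^5 - 2*x^3*y^4*z - 3*x^4*y^3 - 2*x^2*y^5 + x^2*y^3*z^2 + 5*x^3*y^2*z + 3*x*y^4*z + x^4*y + 6*x^2*y^3 - 2*x^2*y*z^2 - y^3*z^2 - x^3*z - 8*x*y^2*z - x^2*y + y^3 + 2*y*z^2 + 2*x*z - 3*y
trace(b^4 a^-1 b^-1 a^-3) = trace(a^-3 b^4 a^-1) * trace(b) - trace(a^-3 b^4 a^-1 b)   [inverse elimination on b] = x^3*y^4*z - x^2*y^5 - x^2*y^3*z^2 - 3*x^3*y^2*z - x*y^4*z + 4*x^2*y^3 + 2*x^2*y*z^2 + y^5 + y^3*z^2 + x^3*z + 4*x*y^2*z - 3*x^2*y - 5*y^3 - 2*y*z^2 - 2*x*z + 5*y

x^3*y^4*z - x^2*y^5 - x^2*y^3*z^2 - 3*x^3*y^2*z - x*y^4*z + 4*x^2*y^3 + 2*x^2*y*z^2 + y^5 + y^3*z^2 + x^3*z + 4*x*y^2*z - 3*x^2*y - 5*y^3 - 2*y*z^2 - 2*x*z + 5*y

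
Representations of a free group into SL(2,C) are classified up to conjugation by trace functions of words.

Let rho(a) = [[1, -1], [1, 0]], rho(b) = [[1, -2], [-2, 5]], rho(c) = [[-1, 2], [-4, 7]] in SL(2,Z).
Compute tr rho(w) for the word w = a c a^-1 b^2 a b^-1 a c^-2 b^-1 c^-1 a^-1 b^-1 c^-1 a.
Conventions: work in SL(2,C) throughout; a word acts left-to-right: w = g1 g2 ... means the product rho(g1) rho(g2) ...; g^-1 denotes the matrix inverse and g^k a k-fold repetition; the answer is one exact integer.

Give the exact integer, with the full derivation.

-16766585

rho(a) = [[1, -1], [1, 0]]
... * rho(c) = [[-1, 2], [-4, 7]]  ->  [[3, -5], [-1, 2]]
... * rho(a^-1) = [[0, 1], [-1, 1]]  ->  [[5, -2], [-2, 1]]
... * rho(b) = [[1, -2], [-2, 5]]  ->  [[9, -20], [-4, 9]]
... * rho(b) = [[1, -2], [-2, 5]]  ->  [[49, -118], [-22, 53]]
... * rho(a) = [[1, -1], [1, 0]]  ->  [[-69, -49], [31, 22]]
... * rho(b^-1) = [[5, 2], [2, 1]]  ->  [[-443, -187], [199, 84]]
... * rho(a) = [[1, -1], [1, 0]]  ->  [[-630, 443], [283, -199]]
... * rho(c^-1) = [[7, -2], [4, -1]]  ->  [[-2638, 817], [1185, -367]]
... * rho(c^-1) = [[7, -2], [4, -1]]  ->  [[-15198, 4459], [6827, -2003]]
... * rho(b^-1) = [[5, 2], [2, 1]]  ->  [[-67072, -25937], [30129, 11651]]
... * rho(c^-1) = [[7, -2], [4, -1]]  ->  [[-573252, 160081], [257507, -71909]]
... * rho(a^-1) = [[0, 1], [-1, 1]]  ->  [[-160081, -413171], [71909, 185598]]
... * rho(b^-1) = [[5, 2], [2, 1]]  ->  [[-1626747, -733333], [730741, 329416]]
... * rho(c^-1) = [[7, -2], [4, -1]]  ->  [[-14320561, 3986827], [6432851, -1790898]]
... * rho(a) = [[1, -1], [1, 0]]  ->  [[-10333734, 14320561], [4641953, -6432851]]
tr = -10333734 + -6432851 = -16766585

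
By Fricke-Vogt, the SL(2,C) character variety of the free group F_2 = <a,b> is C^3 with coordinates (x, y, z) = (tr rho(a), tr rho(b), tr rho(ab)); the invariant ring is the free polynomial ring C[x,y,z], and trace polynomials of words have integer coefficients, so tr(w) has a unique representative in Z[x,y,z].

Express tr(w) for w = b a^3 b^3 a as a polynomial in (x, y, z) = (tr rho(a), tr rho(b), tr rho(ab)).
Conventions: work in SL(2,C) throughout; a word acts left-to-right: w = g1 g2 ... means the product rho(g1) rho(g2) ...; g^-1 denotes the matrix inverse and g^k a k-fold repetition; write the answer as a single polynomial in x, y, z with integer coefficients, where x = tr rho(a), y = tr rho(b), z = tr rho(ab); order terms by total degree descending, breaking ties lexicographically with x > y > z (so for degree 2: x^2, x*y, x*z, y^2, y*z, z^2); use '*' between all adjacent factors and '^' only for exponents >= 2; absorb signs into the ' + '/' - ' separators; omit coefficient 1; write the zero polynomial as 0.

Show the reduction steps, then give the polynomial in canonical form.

x^2*y^2*z^2 - x^3*y*z - x*y^3*z - x^2*z^2 - y^2*z^2 + 3*x*y*z + x^2 + y^2 + z^2 - 2

tr(a b a b) = tr(a b) * tr(a b) - tr(1)  (split on a) = z^2 - 2
apply: tr(a b a) = tr(a) * tr(b a) - tr(b)  (reduce the a square) = x*z - y
tr(b^2 a b a) = tr(b) * tr(a b a b) - tr(a b a)  (reduce the b square) = y*z^2 - x*z - y
tr(a b^2) = tr(b) * tr(a b) - tr(a)  (reduce the b square) = y*z - x
tr(b^2 a b) = tr(b) * tr(a b^2) - tr(a b)  (reduce the b square) = y^2*z - x*y - z
tr(a b^2 a b a) = tr(a) * tr(b^2 a b a) - tr(b^2 a b)  (reduce the a square) = x*y*z^2 - x^2*z - y^2*z + z
tr(b a b a^3 b) = tr(a) * tr(a b^2 a b a) - tr(a b^2 a b)  (reduce the a square) = x^2*y*z^2 - x^3*z - x*y^2*z - y*z^2 + 2*x*z + y
use: tr(a b a b a) = tr(a) * tr(b a b a) - tr(b a b)  (reduce the a square) = x*z^2 - y*z - x
tr(b a b a^3) = tr(a) * tr(a b a b a) - tr(a b a b)  (reduce the a square) = x^2*z^2 - x*y*z - x^2 - z^2 + 2
apply: tr(b a^3 b^3 a) = tr(b) * tr(b a b a^3 b) - tr(b a b a^3)  (reduce the b square) = x^2*y^2*z^2 - x^3*y*z - x*y^3*z - x^2*z^2 - y^2*z^2 + 3*x*y*z + x^2 + y^2 + z^2 - 2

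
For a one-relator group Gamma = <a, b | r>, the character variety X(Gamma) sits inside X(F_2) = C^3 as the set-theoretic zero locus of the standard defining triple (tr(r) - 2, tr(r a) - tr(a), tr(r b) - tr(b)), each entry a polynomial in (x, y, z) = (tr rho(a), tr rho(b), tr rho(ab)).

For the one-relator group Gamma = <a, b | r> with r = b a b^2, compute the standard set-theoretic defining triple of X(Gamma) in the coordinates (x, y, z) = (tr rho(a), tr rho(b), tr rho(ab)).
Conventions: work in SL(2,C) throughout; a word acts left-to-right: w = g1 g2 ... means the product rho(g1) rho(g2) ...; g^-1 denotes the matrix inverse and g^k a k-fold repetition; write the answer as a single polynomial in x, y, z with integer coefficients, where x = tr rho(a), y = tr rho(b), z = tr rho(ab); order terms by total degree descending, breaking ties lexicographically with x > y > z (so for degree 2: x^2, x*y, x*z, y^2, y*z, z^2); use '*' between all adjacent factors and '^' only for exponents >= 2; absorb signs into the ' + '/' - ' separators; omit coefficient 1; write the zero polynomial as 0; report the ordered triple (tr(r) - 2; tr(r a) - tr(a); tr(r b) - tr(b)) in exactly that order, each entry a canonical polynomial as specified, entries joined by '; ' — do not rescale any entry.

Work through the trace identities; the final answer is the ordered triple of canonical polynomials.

and trace(a b^2) = trace(b)*trace(a b) - trace(a)  (reduce the b square) = y*z - x
trace(b a b^2) = trace(b)*trace(a b^2) - trace(a b)  (reduce the b square) = y^2*z - x*y - z
trace(a b a b) = trace(a b)*trace(a b) - trace(1)  (split on a) = z^2 - 2
and trace(a b a) = trace(a)*trace(b a) - trace(b)  (reduce the a square) = x*z - y
trace(b a b^2 a) = trace(b)*trace(a b a b) - trace(a b a)  (reduce the b square) = y*z^2 - x*z - y
trace(b a b^3) = trace(b)*trace(b a b^2) - trace(b a b) = y^3*z - x*y^2 - 2*y*z + x
assemble the triple (trace(r) - 2; trace(r a) - x; trace(r b) - y)

y^2*z - x*y - z - 2; y*z^2 - x*z - x - y; y^3*z - x*y^2 - 2*y*z + x - y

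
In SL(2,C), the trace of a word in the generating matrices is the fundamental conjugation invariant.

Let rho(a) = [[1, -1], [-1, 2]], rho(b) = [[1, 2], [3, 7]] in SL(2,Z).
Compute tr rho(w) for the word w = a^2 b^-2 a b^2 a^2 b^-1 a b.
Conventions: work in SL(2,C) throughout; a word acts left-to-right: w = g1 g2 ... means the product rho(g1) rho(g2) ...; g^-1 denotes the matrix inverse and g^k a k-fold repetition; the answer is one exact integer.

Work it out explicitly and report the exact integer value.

rho(a) = [[1, -1], [-1, 2]]
... * rho(a) = [[1, -1], [-1, 2]]  ->  [[2, -3], [-3, 5]]
... * rho(b^-1) = [[7, -2], [-3, 1]]  ->  [[23, -7], [-36, 11]]
... * rho(b^-1) = [[7, -2], [-3, 1]]  ->  [[182, -53], [-285, 83]]
... * rho(a) = [[1, -1], [-1, 2]]  ->  [[235, -288], [-368, 451]]
... * rho(b) = [[1, 2], [3, 7]]  ->  [[-629, -1546], [985, 2421]]
... * rho(b) = [[1, 2], [3, 7]]  ->  [[-5267, -12080], [8248, 18917]]
... * rho(a) = [[1, -1], [-1, 2]]  ->  [[6813, -18893], [-10669, 29586]]
... * rho(a) = [[1, -1], [-1, 2]]  ->  [[25706, -44599], [-40255, 69841]]
... * rho(b^-1) = [[7, -2], [-3, 1]]  ->  [[313739, -96011], [-491308, 150351]]
... * rho(a) = [[1, -1], [-1, 2]]  ->  [[409750, -505761], [-641659, 792010]]
... * rho(b) = [[1, 2], [3, 7]]  ->  [[-1107533, -2720827], [1734371, 4260752]]
tr = -1107533 + 4260752 = 3153219

3153219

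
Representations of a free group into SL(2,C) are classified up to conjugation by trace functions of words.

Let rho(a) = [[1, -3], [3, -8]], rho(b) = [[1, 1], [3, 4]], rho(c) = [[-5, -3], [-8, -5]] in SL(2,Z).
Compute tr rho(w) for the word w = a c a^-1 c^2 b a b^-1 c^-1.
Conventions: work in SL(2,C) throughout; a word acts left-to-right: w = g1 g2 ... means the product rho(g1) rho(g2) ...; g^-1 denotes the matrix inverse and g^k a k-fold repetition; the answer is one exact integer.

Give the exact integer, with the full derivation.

rho(a) = [[1, -3], [3, -8]]
... * rho(c) = [[-5, -3], [-8, -5]]  ->  [[19, 12], [49, 31]]
... * rho(a^-1) = [[-8, 3], [-3, 1]]  ->  [[-188, 69], [-485, 178]]
... * rho(c) = [[-5, -3], [-8, -5]]  ->  [[388, 219], [1001, 565]]
... * rho(c) = [[-5, -3], [-8, -5]]  ->  [[-3692, -2259], [-9525, -5828]]
... * rho(b) = [[1, 1], [3, 4]]  ->  [[-10469, -12728], [-27009, -32837]]
... * rho(a) = [[1, -3], [3, -8]]  ->  [[-48653, 133231], [-125520, 343723]]
... * rho(b^-1) = [[4, -1], [-3, 1]]  ->  [[-594305, 181884], [-1533249, 469243]]
... * rho(c^-1) = [[-5, 3], [8, -5]]  ->  [[4426597, -2692335], [11420189, -6945962]]
tr = 4426597 + -6945962 = -2519365

-2519365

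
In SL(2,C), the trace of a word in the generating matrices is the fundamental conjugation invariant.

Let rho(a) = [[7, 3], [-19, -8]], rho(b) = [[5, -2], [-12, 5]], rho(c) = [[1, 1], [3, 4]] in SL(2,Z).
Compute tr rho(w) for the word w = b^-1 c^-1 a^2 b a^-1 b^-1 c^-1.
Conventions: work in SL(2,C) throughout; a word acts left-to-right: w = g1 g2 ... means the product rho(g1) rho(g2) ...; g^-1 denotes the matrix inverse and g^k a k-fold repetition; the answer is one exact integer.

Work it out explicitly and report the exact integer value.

rho(b^-1) = [[5, 2], [12, 5]]
... * rho(c^-1) = [[4, -1], [-3, 1]]  ->  [[14, -3], [33, -7]]
... * rho(a) = [[7, 3], [-19, -8]]  ->  [[155, 66], [364, 155]]
... * rho(a) = [[7, 3], [-19, -8]]  ->  [[-169, -63], [-397, -148]]
... * rho(b) = [[5, -2], [-12, 5]]  ->  [[-89, 23], [-209, 54]]
... * rho(a^-1) = [[-8, -3], [19, 7]]  ->  [[1149, 428], [2698, 1005]]
... * rho(b^-1) = [[5, 2], [12, 5]]  ->  [[10881, 4438], [25550, 10421]]
... * rho(c^-1) = [[4, -1], [-3, 1]]  ->  [[30210, -6443], [70937, -15129]]
tr = 30210 + -15129 = 15081

15081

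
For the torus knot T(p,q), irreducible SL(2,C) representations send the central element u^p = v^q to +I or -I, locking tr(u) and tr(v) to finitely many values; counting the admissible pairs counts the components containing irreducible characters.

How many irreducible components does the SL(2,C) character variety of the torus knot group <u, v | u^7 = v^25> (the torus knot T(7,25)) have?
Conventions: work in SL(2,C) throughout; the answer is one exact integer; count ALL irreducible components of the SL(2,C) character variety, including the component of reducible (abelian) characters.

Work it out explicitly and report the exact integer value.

Gamma = < u, v | u^7 = v^25 > (torus knot T(7,25)); the central element u^7 = v^25 acts as +I or -I in any irreducible SL(2,C) representation.
This locks tr(u) to 2*cos(pi*alpha/7), alpha in 1..6, and tr(v) to 2*cos(pi*beta/25), beta in 1..24, on each component of irreducible characters.
The two central values (-1)^alpha I and (-1)^beta I must be the same matrix, so alpha and beta share a parity.
count pairs: odd alpha (3 choices) x odd beta (12), plus even alpha (3) x even beta (12): 3*12 + 3*12 = 72.
Total: 72 irreducible-character components + 1 reducible (abelian) component = 73.

73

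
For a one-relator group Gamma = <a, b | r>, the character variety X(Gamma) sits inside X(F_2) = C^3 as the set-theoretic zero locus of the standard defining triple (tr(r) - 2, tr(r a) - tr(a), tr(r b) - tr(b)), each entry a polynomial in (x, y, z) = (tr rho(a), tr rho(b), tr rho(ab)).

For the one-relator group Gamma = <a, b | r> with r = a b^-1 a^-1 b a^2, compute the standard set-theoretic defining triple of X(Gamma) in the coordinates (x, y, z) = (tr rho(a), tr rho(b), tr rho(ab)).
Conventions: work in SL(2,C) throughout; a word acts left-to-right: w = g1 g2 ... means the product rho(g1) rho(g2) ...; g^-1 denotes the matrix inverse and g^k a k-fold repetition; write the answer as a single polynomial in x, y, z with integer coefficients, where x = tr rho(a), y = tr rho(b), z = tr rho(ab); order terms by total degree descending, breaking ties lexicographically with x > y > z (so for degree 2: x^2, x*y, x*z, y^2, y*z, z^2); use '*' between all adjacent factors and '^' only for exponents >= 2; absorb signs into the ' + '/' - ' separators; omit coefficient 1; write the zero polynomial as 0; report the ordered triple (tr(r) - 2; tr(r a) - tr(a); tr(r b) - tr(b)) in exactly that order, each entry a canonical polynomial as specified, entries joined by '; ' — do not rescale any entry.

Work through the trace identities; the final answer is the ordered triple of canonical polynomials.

-x^3*y*z + x^4 + x^2*y^2 + x^2*z^2 + x*y*z - 4*x^2 - y^2 - z^2; -x^4*y*z + x^5 + x^3*y^2 + x^3*z^2 + 2*x^2*y*z - 5*x^3 - 2*x*y^2 - 2*x*z^2 + 4*x; -x^2*y*z^2 + x^3*z + 2*x*y^2*z + x*z^3 - x^2*y - y^3 - y*z^2 - 3*x*z + 2*y

and trace(b a^2) = trace(a) * trace(b a) - trace(b) = x*z - y
trace(a^3 b) = trace(a) * trace(b a^2) - trace(b a) = x^2*z - x*y - z
and trace(a^2) = trace(a) * trace(a) - trace(1) = x^2 - 2
trace(a^3) = trace(a) * trace(a^2) - trace(a) = x^3 - 3*x
trace(b a^3 b) = trace(b) * trace(a^3 b) - trace(a^3) = x^2*y*z - x^3 - x*y^2 - y*z + 3*x
trace(b a b a) = trace(a b) * trace(a b) - trace(1)   [split at repeated a] = z^2 - 2
trace(b a b) = trace(b) * trace(a b) - trace(a) = y*z - x
next, trace(b a b a^2) = trace(a) * trace(b a b a) - trace(b a b) = x*z^2 - y*z - x
trace(b a^3 b a) = trace(a) * trace(b a b a^2) - trace(b a b a) = x^2*z^2 - x*y*z - x^2 - z^2 + 2
trace(a^-1 b a^3 b) = trace(b a^3 b) * trace(a) - trace(b a^3 b a) = x^3*y*z - x^4 - x^2*y^2 - x^2*z^2 + 4*x^2 + z^2 - 2
next, trace(a b^-1 a^-1 b a^2) = trace(a^-1 b a^3) * trace(b) - trace(a^-1 b a^3 b) = -x^3*y*z + x^4 + x^2*y^2 + x^2*z^2 + x*y*z - 4*x^2 - y^2 - z^2 + 2
next, trace(b^2) = trace(b) * trace(b) - trace(1)  (reduce the b square) = y^2 - 2
trace(b^2 a^2) = trace(a) * trace(b^2 a) - trace(b^2)  (reduce the a square) = x*y*z - x^2 - y^2 + 2
and trace(b a^4 b) = trace(a) * trace(b^2 a^3) - trace(b^2 a^2)  (reduce the a square) = x^3*y*z - x^4 - x^2*y^2 - 2*x*y*z + 4*x^2 + y^2 - 2
trace(b a^4 b a) = trace(a) * trace(b a b a^3) - trace(b a b a^2)  (reduce the a square) = x^3*z^2 - x^2*y*z - x^3 - 2*x*z^2 + y*z + 3*x
and trace(a^-1 b a^4 b) = trace(b a^4 b) * trace(a) - trace(b a^4 b a)  (eliminate a^-1) = x^4*y*z - x^5 - x^3*y^2 - x^3*z^2 - x^2*y*z + 5*x^3 + x*y^2 + 2*x*z^2 - y*z - 5*x
and trace(a b^-1 a^-1 b a^3) = trace(a^-1 b a^4) * trace(b) - trace(a^-1 b a^4 b)  (eliminate b^-1) = -x^4*y*z + x^5 + x^3*y^2 + x^3*z^2 + 2*x^2*y*z - 5*x^3 - 2*x*y^2 - 2*x*z^2 + 5*x
and trace(b a^2 b a b) = trace(b) * trace(a^2 b a b) - trace(a^2 b a)  (reduce the b square) = x*y*z^2 - x^2*z - y^2*z + z
trace(b a b a b a) = trace(b a) * trace(b a b a) - trace(b^-1 a^-1)  (split on b) = z^3 - 3*z
trace(b a b a b) = trace(b) * trace(a b a b) - trace(a b a)  (reduce the b square) = y*z^2 - x*z - y
and trace(b a^2 b a b a) = trace(a) * trace(b a b a b a) - trace(b a b a b)  (reduce the a square) = x*z^3 - y*z^2 - 2*x*z + y
next, trace(a^-1 b a^2 b a b) = trace(b a^2 b a b) * trace(a) - trace(b a^2 b a b a)  (eliminate a^-1) = x^2*y*z^2 - x^3*z - x*y^2*z - x*z^3 + y*z^2 + 3*x*z - y
trace(a b^-1 a^-1 b a^2 b) = trace(a^-1 b a^2 b a) * trace(b) - trace(a^-1 b a^2 b a b)  (eliminate b^-1) = -x^2*y*z^2 + x^3*z + 2*x*y^2*z + x*z^3 - x^2*y - y^3 - y*z^2 - 3*x*z + 3*y
assemble the triple (trace(r) - 2; trace(r a) - x; trace(r b) - y)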